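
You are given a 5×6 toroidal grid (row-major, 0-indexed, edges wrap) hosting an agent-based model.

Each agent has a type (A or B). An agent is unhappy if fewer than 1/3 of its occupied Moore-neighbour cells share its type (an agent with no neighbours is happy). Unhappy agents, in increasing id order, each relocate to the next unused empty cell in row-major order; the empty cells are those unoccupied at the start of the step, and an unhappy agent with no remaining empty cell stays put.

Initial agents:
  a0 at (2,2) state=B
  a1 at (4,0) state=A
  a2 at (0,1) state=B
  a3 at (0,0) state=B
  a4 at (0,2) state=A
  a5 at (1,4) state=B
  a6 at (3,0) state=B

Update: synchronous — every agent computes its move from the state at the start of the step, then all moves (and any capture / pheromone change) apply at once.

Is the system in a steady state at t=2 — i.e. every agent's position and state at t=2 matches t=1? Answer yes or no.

t=1: a0@(2,2):B a1@(0,3):A a2@(0,1):B a3@(0,0):B a4@(0,4):A a5@(1,4):B a6@(0,5):B
t=2: (unchanged — steady state)

yes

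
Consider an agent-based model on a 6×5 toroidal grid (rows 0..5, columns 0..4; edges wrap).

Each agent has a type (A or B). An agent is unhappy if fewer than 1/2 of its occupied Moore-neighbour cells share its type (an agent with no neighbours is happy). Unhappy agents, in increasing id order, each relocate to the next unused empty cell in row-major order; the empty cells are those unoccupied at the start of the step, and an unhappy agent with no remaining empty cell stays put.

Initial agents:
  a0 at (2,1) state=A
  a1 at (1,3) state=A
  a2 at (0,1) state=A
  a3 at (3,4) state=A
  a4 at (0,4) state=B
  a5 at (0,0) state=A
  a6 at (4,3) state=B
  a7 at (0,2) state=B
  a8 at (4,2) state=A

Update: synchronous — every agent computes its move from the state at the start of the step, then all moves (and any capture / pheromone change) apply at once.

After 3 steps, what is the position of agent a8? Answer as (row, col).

(2, 0)

t=1: a0@(2,1):A a1@(0,3):A a2@(0,1):A a3@(1,0):A a4@(1,1):B a5@(0,0):A a6@(1,2):B a7@(1,4):B a8@(2,0):A
t=2: a0@(2,1):A a1@(0,2):A a2@(0,1):A a3@(1,0):A a4@(0,4):B a5@(0,0):A a6@(1,3):B a7@(2,2):B a8@(2,0):A
t=3: a0@(2,1):A a1@(0,2):A a2@(0,1):A a3@(1,0):A a4@(0,3):B a5@(0,0):A a6@(1,3):B a7@(2,2):B a8@(2,0):A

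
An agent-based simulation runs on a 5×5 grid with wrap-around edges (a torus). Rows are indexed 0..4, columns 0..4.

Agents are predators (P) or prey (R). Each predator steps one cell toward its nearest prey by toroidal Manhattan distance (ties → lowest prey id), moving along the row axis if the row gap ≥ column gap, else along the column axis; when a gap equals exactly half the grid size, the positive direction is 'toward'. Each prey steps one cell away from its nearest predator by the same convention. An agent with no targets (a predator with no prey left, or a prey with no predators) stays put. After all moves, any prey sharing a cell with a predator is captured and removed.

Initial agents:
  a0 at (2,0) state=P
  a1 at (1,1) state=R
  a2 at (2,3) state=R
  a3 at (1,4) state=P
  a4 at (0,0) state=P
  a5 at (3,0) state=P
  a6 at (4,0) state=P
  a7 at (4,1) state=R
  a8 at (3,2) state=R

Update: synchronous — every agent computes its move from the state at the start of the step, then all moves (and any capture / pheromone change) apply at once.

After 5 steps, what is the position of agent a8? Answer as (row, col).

t=1: a0@(1,0):P a1@(0,1):R a2@(2,2):R a3@(1,0):P a4@(1,0):P a5@(4,0):P a6@(4,1):P a7@(4,2):R a8@(3,3):R
t=2: a0@(0,0):P a1@(1,1):R a2@(2,3):R a3@(0,0):P a4@(0,0):P a5@(0,0):P a6@(0,1):P a7@(4,3):R a8@(3,2):R
t=3: a0@(1,0):P a1@(2,1):R a2@(3,3):R a3@(1,0):P a4@(1,0):P a5@(1,0):P a6@(1,1):P a7@(4,2):R a8@(2,2):R
t=4: a0@(2,0):P a1@(3,1):R a2@(4,3):R a3@(2,0):P a4@(2,0):P a5@(2,0):P a6@(2,1):P a7@(3,2):R a8@(3,2):R
t=5: a0@(3,0):P a1@(4,1):R a2@(0,3):R a3@(3,0):P a4@(3,0):P a5@(3,0):P a6@(3,1):P a7@(4,2):R a8@(4,2):R

(4, 2)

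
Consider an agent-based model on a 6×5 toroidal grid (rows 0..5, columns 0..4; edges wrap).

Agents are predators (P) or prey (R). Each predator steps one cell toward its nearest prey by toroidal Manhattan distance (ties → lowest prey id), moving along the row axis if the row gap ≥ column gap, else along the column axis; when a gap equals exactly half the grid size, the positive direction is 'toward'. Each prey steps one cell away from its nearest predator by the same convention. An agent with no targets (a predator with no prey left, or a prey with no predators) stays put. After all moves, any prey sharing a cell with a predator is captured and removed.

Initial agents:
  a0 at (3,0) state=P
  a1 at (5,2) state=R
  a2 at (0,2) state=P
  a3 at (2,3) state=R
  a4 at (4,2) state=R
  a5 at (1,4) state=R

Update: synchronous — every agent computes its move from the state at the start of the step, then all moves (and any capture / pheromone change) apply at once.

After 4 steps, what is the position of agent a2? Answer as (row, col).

t=1: a0@(3,4):P a1@(4,2):R a2@(5,2):P a3@(2,2):R a4@(3,2):R a5@(0,4):R
t=2: a0@(3,3):P a1@(3,2):R a2@(4,2):P a3@(2,1):R a4@(3,1):R a5@(5,4):R
t=3: a0@(3,2):P a1@(3,1):R a2@(3,2):P a3@(2,0):R a4@(3,0):R a5@(0,4):R
t=4: a0@(3,1):P a1@(3,0):R a2@(3,1):P a3@(2,4):R a4@(3,4):R a5@(5,4):R

(3, 1)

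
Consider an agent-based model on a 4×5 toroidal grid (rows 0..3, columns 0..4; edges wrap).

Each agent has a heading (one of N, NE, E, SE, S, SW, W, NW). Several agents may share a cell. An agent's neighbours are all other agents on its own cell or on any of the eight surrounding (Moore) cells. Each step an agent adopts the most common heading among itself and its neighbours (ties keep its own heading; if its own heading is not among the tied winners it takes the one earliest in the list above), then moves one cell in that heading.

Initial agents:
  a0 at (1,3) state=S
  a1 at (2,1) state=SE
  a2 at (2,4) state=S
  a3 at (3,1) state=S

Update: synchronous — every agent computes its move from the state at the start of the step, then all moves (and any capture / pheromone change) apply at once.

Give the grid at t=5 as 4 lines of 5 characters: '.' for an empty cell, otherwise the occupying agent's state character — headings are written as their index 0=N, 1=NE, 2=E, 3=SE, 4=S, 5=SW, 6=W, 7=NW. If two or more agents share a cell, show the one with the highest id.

t=1: a0@(2,3):S a1@(3,2):SE a2@(3,4):S a3@(0,1):S
t=2: a0@(3,3):S a1@(0,2):S a2@(0,4):S a3@(1,1):S
t=3: a0@(0,3):S a1@(1,2):S a2@(1,4):S a3@(2,1):S
t=4: a0@(1,3):S a1@(2,2):S a2@(2,4):S a3@(3,1):S
t=5: a0@(2,3):S a1@(3,2):S a2@(3,4):S a3@(0,1):S

.4...
.....
...4.
..4.4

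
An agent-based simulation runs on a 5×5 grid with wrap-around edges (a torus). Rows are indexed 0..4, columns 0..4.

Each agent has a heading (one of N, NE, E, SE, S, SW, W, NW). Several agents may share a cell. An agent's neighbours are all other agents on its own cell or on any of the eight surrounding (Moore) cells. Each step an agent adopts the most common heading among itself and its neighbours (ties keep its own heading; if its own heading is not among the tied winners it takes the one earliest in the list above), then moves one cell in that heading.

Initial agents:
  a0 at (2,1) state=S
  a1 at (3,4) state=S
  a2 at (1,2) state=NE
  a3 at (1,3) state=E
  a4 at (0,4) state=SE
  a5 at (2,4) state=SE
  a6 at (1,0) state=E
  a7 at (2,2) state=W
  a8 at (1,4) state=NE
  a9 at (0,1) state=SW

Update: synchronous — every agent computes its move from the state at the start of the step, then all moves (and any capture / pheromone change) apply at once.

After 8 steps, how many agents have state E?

t=1: a0@(3,1):S a1@(4,4):S a2@(0,3):NE a3@(0,4):NE a4@(0,0):E a5@(2,0):E a6@(2,1):SE a7@(2,1):W a8@(1,0):E a9@(1,0):SW
t=2: a0@(4,1):S a1@(3,0):NE a2@(4,4):NE a3@(4,0):NE a4@(0,1):E a5@(2,1):E a6@(2,2):E a7@(2,2):E a8@(1,1):E a9@(1,1):E
t=3: a0@(3,2):NE a1@(2,1):NE a2@(3,0):NE a3@(3,1):NE a4@(0,2):E a5@(2,2):E a6@(2,3):E a7@(2,3):E a8@(1,2):E a9@(1,2):E
t=4: a0@(2,3):NE a1@(1,2):NE a2@(2,1):NE a3@(2,2):NE a4@(0,3):E a5@(2,3):E a6@(2,4):E a7@(2,4):E a8@(1,3):E a9@(1,3):E
t=5: a0@(2,4):E a1@(0,3):NE a2@(1,2):NE a3@(1,3):NE a4@(0,4):E a5@(2,4):E a6@(2,0):E a7@(2,0):E a8@(1,4):E a9@(1,4):E
t=6: a0@(2,0):E a1@(4,4):NE a2@(0,3):NE a3@(1,4):E a4@(0,0):E a5@(2,0):E a6@(2,1):E a7@(2,1):E a8@(1,0):E a9@(1,0):E
t=7: a0@(2,1):E a1@(3,0):NE a2@(4,4):NE a3@(1,0):E a4@(0,1):E a5@(2,1):E a6@(2,2):E a7@(2,2):E a8@(1,1):E a9@(1,1):E
t=8: a0@(2,2):E a1@(2,1):NE a2@(3,0):NE a3@(1,1):E a4@(0,2):E a5@(2,2):E a6@(2,3):E a7@(2,3):E a8@(1,2):E a9@(1,2):E

8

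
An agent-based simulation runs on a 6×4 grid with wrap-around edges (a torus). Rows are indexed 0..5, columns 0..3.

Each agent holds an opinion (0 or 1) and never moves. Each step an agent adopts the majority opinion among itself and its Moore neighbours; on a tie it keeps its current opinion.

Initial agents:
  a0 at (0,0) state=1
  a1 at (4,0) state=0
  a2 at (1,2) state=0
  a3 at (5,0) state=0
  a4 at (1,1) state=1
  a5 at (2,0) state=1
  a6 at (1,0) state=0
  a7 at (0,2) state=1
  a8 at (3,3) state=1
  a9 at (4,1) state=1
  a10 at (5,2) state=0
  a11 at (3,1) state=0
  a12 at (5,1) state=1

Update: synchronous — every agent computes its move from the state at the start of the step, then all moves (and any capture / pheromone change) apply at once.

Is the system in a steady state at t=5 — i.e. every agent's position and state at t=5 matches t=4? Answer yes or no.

t=1: a0@(0,0):1 a1@(4,0):0 a2@(1,2):1 a3@(5,0):1 a4@(1,1):1 a5@(2,0):1 a6@(1,0):1 a7@(0,2):1 a8@(3,3):1 a9@(4,1):0 a10@(5,2):1 a11@(3,1):0 a12@(5,1):1
t=2: (unchanged — steady state)

yes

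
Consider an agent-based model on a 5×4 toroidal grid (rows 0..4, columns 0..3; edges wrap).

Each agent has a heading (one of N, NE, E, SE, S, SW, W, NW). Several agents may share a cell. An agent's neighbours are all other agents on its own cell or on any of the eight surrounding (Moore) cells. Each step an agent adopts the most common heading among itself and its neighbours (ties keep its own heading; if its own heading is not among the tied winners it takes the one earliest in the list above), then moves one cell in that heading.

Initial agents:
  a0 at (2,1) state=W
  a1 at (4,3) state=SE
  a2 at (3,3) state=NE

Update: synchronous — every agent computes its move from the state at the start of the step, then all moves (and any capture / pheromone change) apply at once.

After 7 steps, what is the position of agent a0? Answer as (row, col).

t=1: a0@(2,0):W a1@(0,0):SE a2@(2,0):NE
t=2: a0@(2,3):W a1@(1,1):SE a2@(1,1):NE
t=3: a0@(2,2):W a1@(2,2):SE a2@(0,2):NE
t=4: a0@(2,1):W a1@(3,3):SE a2@(4,3):NE
t=5: a0@(2,0):W a1@(4,0):SE a2@(3,0):NE
t=6: a0@(2,3):W a1@(0,1):SE a2@(2,1):NE
t=7: a0@(2,2):W a1@(1,2):SE a2@(1,2):NE

(2, 2)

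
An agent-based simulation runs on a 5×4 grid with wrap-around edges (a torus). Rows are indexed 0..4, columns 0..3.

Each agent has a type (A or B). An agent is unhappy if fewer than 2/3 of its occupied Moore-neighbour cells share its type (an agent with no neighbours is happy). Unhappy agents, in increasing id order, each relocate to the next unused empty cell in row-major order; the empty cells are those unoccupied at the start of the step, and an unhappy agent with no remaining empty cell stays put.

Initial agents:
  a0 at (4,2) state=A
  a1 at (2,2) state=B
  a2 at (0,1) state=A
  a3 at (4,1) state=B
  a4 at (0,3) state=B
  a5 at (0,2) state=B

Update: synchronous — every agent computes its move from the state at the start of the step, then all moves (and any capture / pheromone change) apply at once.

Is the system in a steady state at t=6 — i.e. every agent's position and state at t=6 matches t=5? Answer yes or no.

no

t=1: a0@(0,0):A a1@(2,2):B a2@(1,0):A a3@(1,1):B a4@(1,2):B a5@(1,3):B
t=2: a0@(0,1):A a1@(2,2):B a2@(0,2):A a3@(0,3):B a4@(1,2):B a5@(2,0):B
t=3: a0@(0,0):A a1@(2,2):B a2@(1,0):A a3@(1,1):B a4@(1,3):B a5@(2,0):B
t=4: a0@(0,1):A a1@(2,2):B a2@(0,2):A a3@(0,3):B a4@(1,2):B a5@(2,0):B
t=5: a0@(0,0):A a1@(2,2):B a2@(1,0):A a3@(1,1):B a4@(1,3):B a5@(2,0):B
t=6: a0@(0,1):A a1@(2,2):B a2@(0,2):A a3@(0,3):B a4@(1,2):B a5@(2,0):B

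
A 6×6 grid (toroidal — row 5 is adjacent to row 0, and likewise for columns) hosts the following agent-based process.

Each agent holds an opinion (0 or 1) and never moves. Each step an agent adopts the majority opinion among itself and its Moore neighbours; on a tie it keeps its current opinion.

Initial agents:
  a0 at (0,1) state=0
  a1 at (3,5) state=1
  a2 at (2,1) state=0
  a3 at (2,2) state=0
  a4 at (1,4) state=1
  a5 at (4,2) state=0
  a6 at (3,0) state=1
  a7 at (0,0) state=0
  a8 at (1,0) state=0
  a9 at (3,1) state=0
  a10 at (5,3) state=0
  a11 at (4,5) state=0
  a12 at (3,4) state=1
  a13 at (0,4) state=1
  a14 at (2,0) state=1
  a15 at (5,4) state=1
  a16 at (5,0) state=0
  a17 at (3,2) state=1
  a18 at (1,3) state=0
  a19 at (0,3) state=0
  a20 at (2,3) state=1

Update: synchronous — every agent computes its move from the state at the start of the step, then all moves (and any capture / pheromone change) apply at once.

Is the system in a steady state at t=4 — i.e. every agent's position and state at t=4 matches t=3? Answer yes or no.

t=1: a0@(0,1):0 a1@(3,5):1 a2@(2,1):0 a3@(2,2):0 a4@(1,4):1 a5@(4,2):0 a6@(3,0):1 a7@(0,0):0 a8@(1,0):0 a9@(3,1):0 a10@(5,3):0 a11@(4,5):1 a12@(3,4):1 a13@(0,4):1 a14@(2,0):1 a15@(5,4):0 a16@(5,0):0 a17@(3,2):0 a18@(1,3):0 a19@(0,3):0 a20@(2,3):1
t=2: a0@(0,1):0 a1@(3,5):1 a2@(2,1):0 a3@(2,2):0 a4@(1,4):1 a5@(4,2):0 a6@(3,0):1 a7@(0,0):0 a8@(1,0):0 a9@(3,1):0 a10@(5,3):0 a11@(4,5):1 a12@(3,4):1 a13@(0,4):0 a14@(2,0):1 a15@(5,4):0 a16@(5,0):0 a17@(3,2):0 a18@(1,3):0 a19@(0,3):0 a20@(2,3):1
t=3: a0@(0,1):0 a1@(3,5):1 a2@(2,1):0 a3@(2,2):0 a4@(1,4):0 a5@(4,2):0 a6@(3,0):1 a7@(0,0):0 a8@(1,0):0 a9@(3,1):0 a10@(5,3):0 a11@(4,5):1 a12@(3,4):1 a13@(0,4):0 a14@(2,0):1 a15@(5,4):0 a16@(5,0):0 a17@(3,2):0 a18@(1,3):0 a19@(0,3):0 a20@(2,3):1
t=4: a0@(0,1):0 a1@(3,5):1 a2@(2,1):0 a3@(2,2):0 a4@(1,4):0 a5@(4,2):0 a6@(3,0):1 a7@(0,0):0 a8@(1,0):0 a9@(3,1):0 a10@(5,3):0 a11@(4,5):1 a12@(3,4):1 a13@(0,4):0 a14@(2,0):1 a15@(5,4):0 a16@(5,0):0 a17@(3,2):0 a18@(1,3):0 a19@(0,3):0 a20@(2,3):0

no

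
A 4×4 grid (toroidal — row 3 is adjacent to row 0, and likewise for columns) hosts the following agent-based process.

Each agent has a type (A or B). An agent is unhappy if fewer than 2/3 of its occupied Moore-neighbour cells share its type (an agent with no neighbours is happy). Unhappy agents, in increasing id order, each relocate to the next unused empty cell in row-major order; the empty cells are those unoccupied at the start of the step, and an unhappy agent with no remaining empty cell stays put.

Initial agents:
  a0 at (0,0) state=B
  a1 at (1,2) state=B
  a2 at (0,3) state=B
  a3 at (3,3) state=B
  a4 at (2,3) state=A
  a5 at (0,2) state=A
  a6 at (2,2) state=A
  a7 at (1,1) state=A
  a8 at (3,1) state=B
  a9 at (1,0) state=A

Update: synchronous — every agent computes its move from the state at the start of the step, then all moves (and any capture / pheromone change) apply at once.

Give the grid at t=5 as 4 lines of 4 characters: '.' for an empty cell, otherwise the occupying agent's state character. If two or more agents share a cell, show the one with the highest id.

.B..
AA.B
BB.A
ABA.

t=1: a0@(0,1):B a1@(1,3):B a2@(2,0):B a3@(2,1):B a4@(3,0):A a5@(3,2):A a6@(2,2):A a7@(1,1):A a8@(3,1):B a9@(1,0):A
t=2: a0@(0,0):B a1@(0,2):B a2@(0,3):B a3@(1,2):B a4@(2,3):A a5@(3,3):A a6@(2,2):A a7@(1,1):A a8@(3,1):B a9@(1,0):A
t=3: a0@(0,1):B a1@(1,3):B a2@(2,0):B a3@(2,1):B a4@(2,3):A a5@(3,0):A a6@(3,2):A a7@(1,1):A a8@(3,1):B a9@(1,0):A
t=4: a0@(0,0):B a1@(0,2):B a2@(0,3):B a3@(1,2):B a4@(2,2):A a5@(3,3):A a6@(3,2):A a7@(1,1):A a8@(3,1):B a9@(1,0):A
t=5: a0@(0,1):B a1@(1,3):B a2@(2,0):B a3@(2,1):B a4@(2,3):A a5@(3,0):A a6@(3,2):A a7@(1,1):A a8@(3,1):B a9@(1,0):A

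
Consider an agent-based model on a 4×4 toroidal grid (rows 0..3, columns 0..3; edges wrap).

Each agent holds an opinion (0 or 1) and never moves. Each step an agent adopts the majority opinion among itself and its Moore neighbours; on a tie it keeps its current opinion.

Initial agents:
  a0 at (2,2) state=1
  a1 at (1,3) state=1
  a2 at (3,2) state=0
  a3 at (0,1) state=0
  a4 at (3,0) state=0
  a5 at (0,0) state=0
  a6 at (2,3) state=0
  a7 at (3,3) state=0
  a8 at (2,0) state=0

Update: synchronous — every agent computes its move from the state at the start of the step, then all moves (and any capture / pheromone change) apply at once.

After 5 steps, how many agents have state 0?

9

t=1: a0@(2,2):0 a1@(1,3):0 a2@(3,2):0 a3@(0,1):0 a4@(3,0):0 a5@(0,0):0 a6@(2,3):0 a7@(3,3):0 a8@(2,0):0
t=2: (unchanged — steady state)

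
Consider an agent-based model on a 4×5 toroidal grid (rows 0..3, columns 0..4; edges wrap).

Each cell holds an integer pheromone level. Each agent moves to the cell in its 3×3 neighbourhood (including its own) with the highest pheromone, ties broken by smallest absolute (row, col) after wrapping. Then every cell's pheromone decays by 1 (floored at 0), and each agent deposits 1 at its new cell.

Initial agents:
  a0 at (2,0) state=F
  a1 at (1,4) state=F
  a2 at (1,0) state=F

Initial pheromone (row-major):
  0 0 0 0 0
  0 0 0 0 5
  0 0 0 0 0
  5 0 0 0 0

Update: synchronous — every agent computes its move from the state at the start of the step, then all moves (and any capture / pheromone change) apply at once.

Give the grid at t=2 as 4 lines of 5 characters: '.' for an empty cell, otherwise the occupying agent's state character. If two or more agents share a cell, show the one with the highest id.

t=1: a0@(1,4) a1@(1,4) a2@(1,4) | pheromone: 0 0 0 0 0 / 0 0 0 0 7 / 0 0 0 0 0 / 4 0 0 0 0
t=2: a0@(1,4) a1@(1,4) a2@(1,4) | pheromone: 0 0 0 0 0 / 0 0 0 0 9 / 0 0 0 0 0 / 3 0 0 0 0

.....
....F
.....
.....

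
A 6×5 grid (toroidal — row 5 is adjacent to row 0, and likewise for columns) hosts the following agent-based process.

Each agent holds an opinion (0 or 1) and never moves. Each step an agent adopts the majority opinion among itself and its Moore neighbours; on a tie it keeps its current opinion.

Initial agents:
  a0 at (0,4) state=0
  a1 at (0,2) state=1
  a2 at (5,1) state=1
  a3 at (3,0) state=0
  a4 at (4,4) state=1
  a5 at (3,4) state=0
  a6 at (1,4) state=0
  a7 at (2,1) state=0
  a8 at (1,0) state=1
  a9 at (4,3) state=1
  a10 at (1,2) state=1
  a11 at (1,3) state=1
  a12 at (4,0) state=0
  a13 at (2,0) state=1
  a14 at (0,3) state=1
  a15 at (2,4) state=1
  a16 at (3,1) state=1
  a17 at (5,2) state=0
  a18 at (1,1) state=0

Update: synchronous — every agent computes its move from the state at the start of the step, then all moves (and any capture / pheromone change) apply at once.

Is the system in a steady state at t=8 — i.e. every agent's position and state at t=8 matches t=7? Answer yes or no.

yes

t=1: a0@(0,4):1 a1@(0,2):1 a2@(5,1):1 a3@(3,0):0 a4@(4,4):0 a5@(3,4):1 a6@(1,4):1 a7@(2,1):1 a8@(1,0):0 a9@(4,3):1 a10@(1,2):1 a11@(1,3):1 a12@(4,0):0 a13@(2,0):0 a14@(0,3):1 a15@(2,4):1 a16@(3,1):0 a17@(5,2):1 a18@(1,1):1
t=2: a0@(0,4):1 a1@(0,2):1 a2@(5,1):1 a3@(3,0):0 a4@(4,4):0 a5@(3,4):0 a6@(1,4):1 a7@(2,1):0 a8@(1,0):1 a9@(4,3):1 a10@(1,2):1 a11@(1,3):1 a12@(4,0):0 a13@(2,0):1 a14@(0,3):1 a15@(2,4):1 a16@(3,1):0 a17@(5,2):1 a18@(1,1):1
t=3: a0@(0,4):1 a1@(0,2):1 a2@(5,1):1 a3@(3,0):0 a4@(4,4):0 a5@(3,4):0 a6@(1,4):1 a7@(2,1):1 a8@(1,0):1 a9@(4,3):1 a10@(1,2):1 a11@(1,3):1 a12@(4,0):0 a13@(2,0):1 a14@(0,3):1 a15@(2,4):1 a16@(3,1):0 a17@(5,2):1 a18@(1,1):1
t=4: (unchanged — steady state)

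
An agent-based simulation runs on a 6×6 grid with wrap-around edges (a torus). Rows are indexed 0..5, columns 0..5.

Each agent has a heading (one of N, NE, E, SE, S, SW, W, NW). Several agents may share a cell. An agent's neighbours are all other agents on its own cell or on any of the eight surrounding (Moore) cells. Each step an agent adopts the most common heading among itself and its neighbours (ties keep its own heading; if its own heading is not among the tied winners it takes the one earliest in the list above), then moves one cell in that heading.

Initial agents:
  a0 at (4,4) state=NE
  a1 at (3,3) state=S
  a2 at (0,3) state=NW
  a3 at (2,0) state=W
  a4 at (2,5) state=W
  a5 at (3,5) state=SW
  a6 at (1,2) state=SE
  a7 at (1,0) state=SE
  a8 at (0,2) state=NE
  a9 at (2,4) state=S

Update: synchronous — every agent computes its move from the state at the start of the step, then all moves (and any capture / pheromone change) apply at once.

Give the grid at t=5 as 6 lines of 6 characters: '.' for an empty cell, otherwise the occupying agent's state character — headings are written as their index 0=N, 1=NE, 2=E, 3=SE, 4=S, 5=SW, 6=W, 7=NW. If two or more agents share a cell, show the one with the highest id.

......
.66.7.
66...6
66....
.6....
......

t=1: a0@(3,5):NE a1@(4,3):S a2@(5,2):NW a3@(2,5):W a4@(2,4):W a5@(3,4):W a6@(2,3):SE a7@(1,5):W a8@(5,3):NE a9@(3,4):S
t=2: a0@(3,4):W a1@(5,3):S a2@(4,1):NW a3@(2,4):W a4@(2,3):W a5@(3,3):W a6@(2,2):W a7@(1,4):W a8@(4,4):NE a9@(3,3):W
t=3: a0@(3,3):W a1@(0,3):S a2@(3,0):NW a3@(2,3):W a4@(2,2):W a5@(3,2):W a6@(2,1):W a7@(1,3):W a8@(4,3):W a9@(3,2):W
t=4: a0@(3,2):W a1@(1,3):S a2@(2,5):NW a3@(2,2):W a4@(2,1):W a5@(3,1):W a6@(2,0):W a7@(1,2):W a8@(4,2):W a9@(3,1):W
t=5: a0@(3,1):W a1@(1,2):W a2@(1,4):NW a3@(2,1):W a4@(2,0):W a5@(3,0):W a6@(2,5):W a7@(1,1):W a8@(4,1):W a9@(3,0):W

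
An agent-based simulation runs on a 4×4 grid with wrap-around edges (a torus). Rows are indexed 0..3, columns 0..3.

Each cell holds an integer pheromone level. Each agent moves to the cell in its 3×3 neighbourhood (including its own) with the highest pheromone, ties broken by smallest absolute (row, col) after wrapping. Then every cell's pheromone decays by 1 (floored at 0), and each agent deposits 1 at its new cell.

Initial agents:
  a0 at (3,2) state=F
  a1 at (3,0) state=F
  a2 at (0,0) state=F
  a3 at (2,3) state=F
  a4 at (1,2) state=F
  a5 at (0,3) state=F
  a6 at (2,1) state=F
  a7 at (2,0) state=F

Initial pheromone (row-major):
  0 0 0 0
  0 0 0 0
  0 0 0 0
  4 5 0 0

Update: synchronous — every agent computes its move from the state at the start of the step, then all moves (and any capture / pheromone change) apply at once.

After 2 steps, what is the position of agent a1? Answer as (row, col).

(3, 1)

t=1: a0@(3,1) a1@(3,1) a2@(3,1) a3@(3,0) a4@(0,1) a5@(3,0) a6@(3,1) a7@(3,1) | pheromone: 0 1 0 0 / 0 0 0 0 / 0 0 0 0 / 5 9 0 0
t=2: a0@(3,1) a1@(3,1) a2@(3,1) a3@(3,1) a4@(3,1) a5@(3,1) a6@(3,1) a7@(3,1) | pheromone: 0 0 0 0 / 0 0 0 0 / 0 0 0 0 / 4 16 0 0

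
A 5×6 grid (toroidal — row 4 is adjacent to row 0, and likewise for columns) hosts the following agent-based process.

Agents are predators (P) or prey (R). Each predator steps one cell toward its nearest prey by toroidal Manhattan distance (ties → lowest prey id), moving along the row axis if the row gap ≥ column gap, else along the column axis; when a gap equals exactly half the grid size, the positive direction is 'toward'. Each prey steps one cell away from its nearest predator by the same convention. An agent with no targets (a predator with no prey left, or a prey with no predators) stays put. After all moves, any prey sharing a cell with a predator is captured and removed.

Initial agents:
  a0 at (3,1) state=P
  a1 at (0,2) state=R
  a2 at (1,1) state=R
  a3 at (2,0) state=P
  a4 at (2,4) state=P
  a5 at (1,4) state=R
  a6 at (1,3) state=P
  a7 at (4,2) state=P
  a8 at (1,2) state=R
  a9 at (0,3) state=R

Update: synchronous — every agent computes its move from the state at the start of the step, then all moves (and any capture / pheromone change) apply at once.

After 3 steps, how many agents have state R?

t=1: a0@(2,1):P a1@(1,2):R a2@(0,1):R a3@(1,0):P a4@(1,4):P a5@(0,4):R a6@(1,4):P a7@(0,2):P a8@(1,1):R a9@(4,3):R
t=2: a0@(1,1):P a1@(2,2):R a2@(0,0):R a3@(1,1):P a4@(0,4):P a5@(4,4):R a6@(0,4):P a7@(1,2):P a8@(0,1):R a9@(3,3):R
t=3: a0@(0,1):P a1@(3,2):R a2@(4,0):R a3@(0,1):P a4@(4,4):P a5@(3,4):R a6@(4,4):P a7@(2,2):P a8@(4,1):R a9@(2,3):R

5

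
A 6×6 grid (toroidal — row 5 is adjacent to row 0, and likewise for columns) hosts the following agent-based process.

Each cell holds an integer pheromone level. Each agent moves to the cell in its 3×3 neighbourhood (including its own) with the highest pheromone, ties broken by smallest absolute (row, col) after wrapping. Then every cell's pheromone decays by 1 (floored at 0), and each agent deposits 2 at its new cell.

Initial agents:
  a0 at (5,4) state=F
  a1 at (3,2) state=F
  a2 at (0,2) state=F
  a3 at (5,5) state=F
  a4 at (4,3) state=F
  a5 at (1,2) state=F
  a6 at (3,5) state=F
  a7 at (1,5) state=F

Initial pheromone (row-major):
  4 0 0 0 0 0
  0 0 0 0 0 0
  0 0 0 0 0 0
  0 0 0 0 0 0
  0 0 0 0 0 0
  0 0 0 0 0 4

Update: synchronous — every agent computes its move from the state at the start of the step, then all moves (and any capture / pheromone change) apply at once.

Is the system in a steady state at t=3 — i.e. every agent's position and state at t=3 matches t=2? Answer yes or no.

no

t=1: a0@(5,5) a1@(2,1) a2@(0,1) a3@(0,0) a4@(3,2) a5@(0,1) a6@(2,0) a7@(0,0) | pheromone: 7 4 0 0 0 0 / 0 0 0 0 0 0 / 2 2 0 0 0 0 / 0 0 2 0 0 0 / 0 0 0 0 0 0 / 0 0 0 0 0 5
t=2: a0@(0,0) a1@(2,0) a2@(0,0) a3@(0,0) a4@(2,1) a5@(0,0) a6@(2,0) a7@(0,0) | pheromone: 16 3 0 0 0 0 / 0 0 0 0 0 0 / 5 3 0 0 0 0 / 0 0 1 0 0 0 / 0 0 0 0 0 0 / 0 0 0 0 0 4
t=3: a0@(0,0) a1@(2,0) a2@(0,0) a3@(0,0) a4@(2,0) a5@(0,0) a6@(2,0) a7@(0,0) | pheromone: 25 2 0 0 0 0 / 0 0 0 0 0 0 / 10 2 0 0 0 0 / 0 0 0 0 0 0 / 0 0 0 0 0 0 / 0 0 0 0 0 3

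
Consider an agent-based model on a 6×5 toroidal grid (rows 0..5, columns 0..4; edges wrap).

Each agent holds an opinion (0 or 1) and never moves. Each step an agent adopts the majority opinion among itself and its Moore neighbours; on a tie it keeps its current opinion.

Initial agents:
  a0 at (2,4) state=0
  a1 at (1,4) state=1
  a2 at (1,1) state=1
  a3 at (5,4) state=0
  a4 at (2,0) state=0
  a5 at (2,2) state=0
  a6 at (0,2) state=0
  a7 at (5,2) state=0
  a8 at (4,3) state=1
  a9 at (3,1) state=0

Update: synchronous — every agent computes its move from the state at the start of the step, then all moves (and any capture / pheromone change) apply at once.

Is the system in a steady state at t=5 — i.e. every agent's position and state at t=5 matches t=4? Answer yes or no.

yes

t=1: a0@(2,4):0 a1@(1,4):0 a2@(1,1):0 a3@(5,4):0 a4@(2,0):0 a5@(2,2):0 a6@(0,2):0 a7@(5,2):0 a8@(4,3):0 a9@(3,1):0
t=2: (unchanged — steady state)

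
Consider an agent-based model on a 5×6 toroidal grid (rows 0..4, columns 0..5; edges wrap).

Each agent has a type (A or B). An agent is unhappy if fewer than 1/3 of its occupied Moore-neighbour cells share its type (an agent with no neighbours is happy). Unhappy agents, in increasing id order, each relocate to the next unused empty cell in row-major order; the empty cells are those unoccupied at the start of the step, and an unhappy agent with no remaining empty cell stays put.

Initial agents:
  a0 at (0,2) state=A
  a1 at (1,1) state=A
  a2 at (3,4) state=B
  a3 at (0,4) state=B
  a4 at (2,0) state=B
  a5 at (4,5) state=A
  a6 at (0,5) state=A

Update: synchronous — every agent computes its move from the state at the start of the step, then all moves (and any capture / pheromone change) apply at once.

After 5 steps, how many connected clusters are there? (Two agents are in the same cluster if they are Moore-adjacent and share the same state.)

3

t=1: a0@(0,2):A a1@(1,1):A a2@(0,0):B a3@(0,1):B a4@(0,3):B a5@(4,5):A a6@(0,5):A
t=2: a0@(0,2):A a1@(1,1):A a2@(0,4):B a3@(0,1):B a4@(1,0):B a5@(4,5):A a6@(0,5):A
t=3: a0@(0,2):A a1@(1,1):A a2@(0,0):B a3@(0,1):B a4@(1,0):B a5@(4,5):A a6@(0,5):A
t=4: a0@(0,2):A a1@(0,3):A a2@(0,0):B a3@(0,1):B a4@(1,0):B a5@(4,5):A a6@(0,5):A
t=5: (unchanged — steady state)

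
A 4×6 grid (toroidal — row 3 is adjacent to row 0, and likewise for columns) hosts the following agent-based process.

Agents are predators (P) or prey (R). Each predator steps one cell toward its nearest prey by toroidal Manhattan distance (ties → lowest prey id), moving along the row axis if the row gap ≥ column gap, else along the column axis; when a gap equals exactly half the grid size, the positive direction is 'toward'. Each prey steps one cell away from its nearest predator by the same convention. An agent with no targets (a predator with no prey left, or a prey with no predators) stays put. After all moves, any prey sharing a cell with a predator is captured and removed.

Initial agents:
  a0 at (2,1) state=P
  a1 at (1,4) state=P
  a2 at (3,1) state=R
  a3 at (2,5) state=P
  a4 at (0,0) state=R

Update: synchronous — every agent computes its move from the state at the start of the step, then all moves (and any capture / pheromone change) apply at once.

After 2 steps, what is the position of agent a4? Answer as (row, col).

(3, 5)

t=1: a0@(3,1):P a1@(1,5):P a2@(0,1):R a3@(2,0):P a4@(3,0):R
t=2: a0@(0,1):P a1@(1,0):P a2@(1,1):R a3@(3,0):P a4@(3,5):R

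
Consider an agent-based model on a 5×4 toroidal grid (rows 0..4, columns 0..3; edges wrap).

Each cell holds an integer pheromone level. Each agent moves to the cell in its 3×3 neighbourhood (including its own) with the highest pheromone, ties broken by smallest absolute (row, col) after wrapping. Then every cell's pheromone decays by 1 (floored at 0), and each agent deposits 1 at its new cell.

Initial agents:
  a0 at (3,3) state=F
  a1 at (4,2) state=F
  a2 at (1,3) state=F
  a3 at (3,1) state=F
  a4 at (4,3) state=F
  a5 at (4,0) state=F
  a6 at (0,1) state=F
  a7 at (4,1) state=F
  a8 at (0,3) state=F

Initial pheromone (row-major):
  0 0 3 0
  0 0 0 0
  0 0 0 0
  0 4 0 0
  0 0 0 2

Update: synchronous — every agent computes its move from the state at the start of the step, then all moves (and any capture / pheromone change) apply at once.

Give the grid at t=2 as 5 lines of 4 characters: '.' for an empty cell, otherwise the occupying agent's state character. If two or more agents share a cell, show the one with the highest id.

..F.
....
....
.F..
....

t=1: a0@(4,3) a1@(3,1) a2@(0,2) a3@(3,1) a4@(0,2) a5@(3,1) a6@(0,2) a7@(3,1) a8@(0,2) | pheromone: 0 0 6 0 / 0 0 0 0 / 0 0 0 0 / 0 7 0 0 / 0 0 0 2
t=2: a0@(0,2) a1@(3,1) a2@(0,2) a3@(3,1) a4@(0,2) a5@(3,1) a6@(0,2) a7@(3,1) a8@(0,2) | pheromone: 0 0 10 0 / 0 0 0 0 / 0 0 0 0 / 0 10 0 0 / 0 0 0 1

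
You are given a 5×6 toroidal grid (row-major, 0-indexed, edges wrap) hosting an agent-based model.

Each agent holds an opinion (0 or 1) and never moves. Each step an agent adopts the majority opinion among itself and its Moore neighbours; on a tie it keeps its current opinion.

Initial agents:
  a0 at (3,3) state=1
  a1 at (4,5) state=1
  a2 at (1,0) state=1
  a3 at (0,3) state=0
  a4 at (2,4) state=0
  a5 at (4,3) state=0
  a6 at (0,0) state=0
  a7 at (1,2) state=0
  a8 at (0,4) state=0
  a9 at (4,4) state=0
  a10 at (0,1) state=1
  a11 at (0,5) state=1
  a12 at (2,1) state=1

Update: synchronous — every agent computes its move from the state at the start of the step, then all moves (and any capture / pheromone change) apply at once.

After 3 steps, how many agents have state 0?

8

t=1: a0@(3,3):0 a1@(4,5):0 a2@(1,0):1 a3@(0,3):0 a4@(2,4):0 a5@(4,3):0 a6@(0,0):1 a7@(1,2):0 a8@(0,4):0 a9@(4,4):0 a10@(0,1):1 a11@(0,5):1 a12@(2,1):1
t=2: (unchanged — steady state)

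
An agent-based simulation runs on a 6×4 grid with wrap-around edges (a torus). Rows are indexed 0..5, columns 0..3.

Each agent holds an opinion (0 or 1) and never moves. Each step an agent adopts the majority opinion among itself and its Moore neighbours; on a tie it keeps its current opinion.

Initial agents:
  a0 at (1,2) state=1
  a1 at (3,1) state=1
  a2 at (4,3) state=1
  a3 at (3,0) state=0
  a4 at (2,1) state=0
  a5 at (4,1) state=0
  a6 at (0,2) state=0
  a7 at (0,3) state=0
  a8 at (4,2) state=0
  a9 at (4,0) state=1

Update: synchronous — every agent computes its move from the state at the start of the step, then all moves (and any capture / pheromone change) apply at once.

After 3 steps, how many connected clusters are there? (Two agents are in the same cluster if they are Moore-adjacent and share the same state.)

1

t=1: a0@(1,2):0 a1@(3,1):0 a2@(4,3):1 a3@(3,0):0 a4@(2,1):0 a5@(4,1):0 a6@(0,2):0 a7@(0,3):0 a8@(4,2):0 a9@(4,0):1
t=2: a0@(1,2):0 a1@(3,1):0 a2@(4,3):1 a3@(3,0):0 a4@(2,1):0 a5@(4,1):0 a6@(0,2):0 a7@(0,3):0 a8@(4,2):0 a9@(4,0):0
t=3: a0@(1,2):0 a1@(3,1):0 a2@(4,3):0 a3@(3,0):0 a4@(2,1):0 a5@(4,1):0 a6@(0,2):0 a7@(0,3):0 a8@(4,2):0 a9@(4,0):0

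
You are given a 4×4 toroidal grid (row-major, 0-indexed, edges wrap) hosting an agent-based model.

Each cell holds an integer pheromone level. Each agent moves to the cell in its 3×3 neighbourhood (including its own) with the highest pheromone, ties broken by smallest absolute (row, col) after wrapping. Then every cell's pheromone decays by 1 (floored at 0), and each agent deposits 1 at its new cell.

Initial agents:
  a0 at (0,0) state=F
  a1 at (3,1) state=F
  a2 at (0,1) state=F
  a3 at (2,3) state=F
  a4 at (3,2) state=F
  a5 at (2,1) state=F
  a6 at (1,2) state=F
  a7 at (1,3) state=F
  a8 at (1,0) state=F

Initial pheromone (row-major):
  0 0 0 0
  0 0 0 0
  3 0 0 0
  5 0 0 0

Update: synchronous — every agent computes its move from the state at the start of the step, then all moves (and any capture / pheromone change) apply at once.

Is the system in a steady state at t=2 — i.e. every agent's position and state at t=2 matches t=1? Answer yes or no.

t=1: a0@(3,0) a1@(3,0) a2@(3,0) a3@(3,0) a4@(0,1) a5@(3,0) a6@(0,1) a7@(2,0) a8@(2,0) | pheromone: 0 2 0 0 / 0 0 0 0 / 4 0 0 0 / 9 0 0 0
t=2: a0@(3,0) a1@(3,0) a2@(3,0) a3@(3,0) a4@(3,0) a5@(3,0) a6@(3,0) a7@(3,0) a8@(3,0) | pheromone: 0 1 0 0 / 0 0 0 0 / 3 0 0 0 / 17 0 0 0

no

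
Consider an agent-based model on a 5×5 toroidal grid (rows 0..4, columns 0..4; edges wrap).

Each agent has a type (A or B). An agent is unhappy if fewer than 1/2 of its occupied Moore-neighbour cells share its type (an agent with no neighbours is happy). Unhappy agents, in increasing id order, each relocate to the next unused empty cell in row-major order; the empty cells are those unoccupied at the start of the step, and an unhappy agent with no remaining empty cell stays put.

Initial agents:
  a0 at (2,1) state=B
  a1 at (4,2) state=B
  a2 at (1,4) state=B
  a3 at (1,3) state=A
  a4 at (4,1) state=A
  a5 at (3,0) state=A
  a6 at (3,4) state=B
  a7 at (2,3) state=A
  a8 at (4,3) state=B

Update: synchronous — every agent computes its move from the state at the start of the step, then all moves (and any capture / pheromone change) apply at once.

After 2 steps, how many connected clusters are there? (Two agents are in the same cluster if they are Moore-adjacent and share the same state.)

2

t=1: a0@(0,0):B a1@(4,2):B a2@(0,1):B a3@(1,3):A a4@(4,1):A a5@(0,2):A a6@(0,3):B a7@(0,4):A a8@(4,3):B
t=2: a0@(1,0):B a1@(4,2):B a2@(0,1):B a3@(1,3):A a4@(1,1):A a5@(1,2):A a6@(1,4):B a7@(2,0):A a8@(4,3):B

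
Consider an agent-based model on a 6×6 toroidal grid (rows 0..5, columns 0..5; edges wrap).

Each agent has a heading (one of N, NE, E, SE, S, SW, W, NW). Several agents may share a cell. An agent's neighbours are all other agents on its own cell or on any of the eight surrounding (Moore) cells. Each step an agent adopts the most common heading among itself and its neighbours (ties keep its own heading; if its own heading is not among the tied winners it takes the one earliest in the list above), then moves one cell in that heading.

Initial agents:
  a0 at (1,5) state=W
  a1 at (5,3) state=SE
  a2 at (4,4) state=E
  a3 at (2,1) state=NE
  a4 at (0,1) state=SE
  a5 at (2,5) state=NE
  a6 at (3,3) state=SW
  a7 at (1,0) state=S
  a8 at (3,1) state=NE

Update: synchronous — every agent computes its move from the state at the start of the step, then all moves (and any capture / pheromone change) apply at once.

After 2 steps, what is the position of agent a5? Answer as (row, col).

t=1: a0@(1,4):W a1@(0,4):SE a2@(4,5):E a3@(1,2):NE a4@(1,2):SE a5@(1,0):NE a6@(4,2):SW a7@(0,1):NE a8@(2,2):NE
t=2: a0@(1,3):W a1@(1,5):SE a2@(4,0):E a3@(0,3):NE a4@(0,3):NE a5@(0,1):NE a6@(5,1):SW a7@(5,2):NE a8@(1,3):NE

(0, 1)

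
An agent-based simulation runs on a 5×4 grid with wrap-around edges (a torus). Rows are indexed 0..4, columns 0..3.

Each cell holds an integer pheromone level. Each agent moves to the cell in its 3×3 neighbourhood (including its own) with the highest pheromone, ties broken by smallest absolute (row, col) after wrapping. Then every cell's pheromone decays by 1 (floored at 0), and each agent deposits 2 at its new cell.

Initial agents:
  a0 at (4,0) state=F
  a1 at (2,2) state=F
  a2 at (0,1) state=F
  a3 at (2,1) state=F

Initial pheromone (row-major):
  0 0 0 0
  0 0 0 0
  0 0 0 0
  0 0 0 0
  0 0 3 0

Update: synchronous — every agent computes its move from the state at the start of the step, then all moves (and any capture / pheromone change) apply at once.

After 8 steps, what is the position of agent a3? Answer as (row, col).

t=1: a0@(0,0) a1@(1,1) a2@(4,2) a3@(1,0) | pheromone: 2 0 0 0 / 2 2 0 0 / 0 0 0 0 / 0 0 0 0 / 0 0 4 0
t=2: a0@(0,0) a1@(0,0) a2@(4,2) a3@(0,0) | pheromone: 7 0 0 0 / 1 1 0 0 / 0 0 0 0 / 0 0 0 0 / 0 0 5 0
t=3: a0@(0,0) a1@(0,0) a2@(4,2) a3@(0,0) | pheromone: 12 0 0 0 / 0 0 0 0 / 0 0 0 0 / 0 0 0 0 / 0 0 6 0
t=4: a0@(0,0) a1@(0,0) a2@(4,2) a3@(0,0) | pheromone: 17 0 0 0 / 0 0 0 0 / 0 0 0 0 / 0 0 0 0 / 0 0 7 0
t=5: a0@(0,0) a1@(0,0) a2@(4,2) a3@(0,0) | pheromone: 22 0 0 0 / 0 0 0 0 / 0 0 0 0 / 0 0 0 0 / 0 0 8 0
t=6: a0@(0,0) a1@(0,0) a2@(4,2) a3@(0,0) | pheromone: 27 0 0 0 / 0 0 0 0 / 0 0 0 0 / 0 0 0 0 / 0 0 9 0
t=7: a0@(0,0) a1@(0,0) a2@(4,2) a3@(0,0) | pheromone: 32 0 0 0 / 0 0 0 0 / 0 0 0 0 / 0 0 0 0 / 0 0 10 0
t=8: a0@(0,0) a1@(0,0) a2@(4,2) a3@(0,0) | pheromone: 37 0 0 0 / 0 0 0 0 / 0 0 0 0 / 0 0 0 0 / 0 0 11 0

(0, 0)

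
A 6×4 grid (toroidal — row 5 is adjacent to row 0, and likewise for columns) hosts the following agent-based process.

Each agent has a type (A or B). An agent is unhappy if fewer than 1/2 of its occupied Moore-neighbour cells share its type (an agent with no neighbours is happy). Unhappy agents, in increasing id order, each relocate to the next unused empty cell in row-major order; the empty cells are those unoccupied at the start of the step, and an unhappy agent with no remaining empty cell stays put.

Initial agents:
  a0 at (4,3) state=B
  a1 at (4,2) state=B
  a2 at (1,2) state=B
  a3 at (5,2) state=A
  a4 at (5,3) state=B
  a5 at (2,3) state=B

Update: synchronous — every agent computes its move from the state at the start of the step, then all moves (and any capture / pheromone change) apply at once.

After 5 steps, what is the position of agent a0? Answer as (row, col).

(4, 3)

t=1: a0@(4,3):B a1@(4,2):B a2@(1,2):B a3@(0,0):A a4@(5,3):B a5@(2,3):B
t=2: a0@(4,3):B a1@(4,2):B a2@(1,2):B a3@(0,1):A a4@(5,3):B a5@(2,3):B
t=3: a0@(4,3):B a1@(4,2):B a2@(1,2):B a3@(0,0):A a4@(5,3):B a5@(2,3):B
t=4: a0@(4,3):B a1@(4,2):B a2@(1,2):B a3@(0,1):A a4@(5,3):B a5@(2,3):B
t=5: a0@(4,3):B a1@(4,2):B a2@(1,2):B a3@(0,0):A a4@(5,3):B a5@(2,3):B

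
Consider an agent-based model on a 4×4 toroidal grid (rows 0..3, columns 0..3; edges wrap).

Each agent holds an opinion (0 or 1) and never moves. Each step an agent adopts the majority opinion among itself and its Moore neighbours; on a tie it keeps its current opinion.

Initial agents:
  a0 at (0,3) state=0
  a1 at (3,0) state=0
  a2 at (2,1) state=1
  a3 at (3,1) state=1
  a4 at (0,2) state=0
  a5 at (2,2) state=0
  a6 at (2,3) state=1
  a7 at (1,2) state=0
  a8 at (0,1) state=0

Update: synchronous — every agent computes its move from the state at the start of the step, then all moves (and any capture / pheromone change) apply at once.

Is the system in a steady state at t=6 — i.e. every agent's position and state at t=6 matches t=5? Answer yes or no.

yes

t=1: a0@(0,3):0 a1@(3,0):0 a2@(2,1):0 a3@(3,1):0 a4@(0,2):0 a5@(2,2):1 a6@(2,3):0 a7@(1,2):0 a8@(0,1):0
t=2: a0@(0,3):0 a1@(3,0):0 a2@(2,1):0 a3@(3,1):0 a4@(0,2):0 a5@(2,2):0 a6@(2,3):0 a7@(1,2):0 a8@(0,1):0
t=3: (unchanged — steady state)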